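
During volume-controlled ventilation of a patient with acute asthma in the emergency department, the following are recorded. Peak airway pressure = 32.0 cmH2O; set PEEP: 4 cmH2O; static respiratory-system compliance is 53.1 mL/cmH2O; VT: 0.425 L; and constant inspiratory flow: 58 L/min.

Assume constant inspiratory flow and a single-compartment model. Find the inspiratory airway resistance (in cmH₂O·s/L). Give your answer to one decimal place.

Flow: 58 L/min ÷ 60 = 0.9667 L/s.
Equation of motion (constant flow): PIP = Vt/C + R·V̇ + PEEP.
R·V̇ = PIP − Vt/C − PEEP = 32.0 − 425/53.1 − 4 = 32.0 − 8.004 − 4 = 19.996 cmH2O.
R = 19.996 / 0.9667 = 20.685 cmH2O·s/L.

20.7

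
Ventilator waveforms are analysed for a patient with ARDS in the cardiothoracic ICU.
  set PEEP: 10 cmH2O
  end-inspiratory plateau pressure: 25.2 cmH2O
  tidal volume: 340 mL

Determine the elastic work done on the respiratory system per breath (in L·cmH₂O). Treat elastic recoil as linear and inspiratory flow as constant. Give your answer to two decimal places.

2.58

Elastic work ≈ ½ × (Pplat − PEEP) × Vt = 0.5 × (25.2 − 10) × 0.340 L = 0.5 × 15.2 × 0.340 = 2.584 L·cmH2O.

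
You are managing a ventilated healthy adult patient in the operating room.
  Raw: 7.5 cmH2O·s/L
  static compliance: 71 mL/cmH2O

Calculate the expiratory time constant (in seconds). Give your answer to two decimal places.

0.53

τ = R × C = 7.5 × 71 mL/cmH2O = 7.5 × 0.071 L/cmH2O = 0.5325 s.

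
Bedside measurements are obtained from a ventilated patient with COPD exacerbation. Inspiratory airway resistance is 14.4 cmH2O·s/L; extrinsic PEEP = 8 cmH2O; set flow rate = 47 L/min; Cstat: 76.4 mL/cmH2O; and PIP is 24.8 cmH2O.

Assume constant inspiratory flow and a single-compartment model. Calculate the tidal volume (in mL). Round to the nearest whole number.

Flow: 47 L/min ÷ 60 = 0.7833 L/s.
Equation of motion (constant flow): PIP = Vt/C + R·V̇ + PEEP.
Vt/C = PIP − R·V̇ − PEEP = 24.8 − 11.28 − 8 = 5.52 cmH2O.
Vt = C × 5.52 = 76.4 × 5.52 = 421.73 mL.

422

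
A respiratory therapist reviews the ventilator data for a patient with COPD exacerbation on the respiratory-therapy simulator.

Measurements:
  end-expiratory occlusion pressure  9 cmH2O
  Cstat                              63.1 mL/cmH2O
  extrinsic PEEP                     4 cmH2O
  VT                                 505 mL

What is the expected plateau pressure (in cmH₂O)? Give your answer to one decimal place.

17.0

End-expiratory occlusion gives total PEEP = 9 cmH2O (intrinsic PEEP = 9 − 4 = 5). Use total PEEP for the elastic gradient.
Pplat = PEEPtotal + Vt / Cstat = 9 + 505 / 63.1 = 9 + 8.003 = 17.003 cmH2O.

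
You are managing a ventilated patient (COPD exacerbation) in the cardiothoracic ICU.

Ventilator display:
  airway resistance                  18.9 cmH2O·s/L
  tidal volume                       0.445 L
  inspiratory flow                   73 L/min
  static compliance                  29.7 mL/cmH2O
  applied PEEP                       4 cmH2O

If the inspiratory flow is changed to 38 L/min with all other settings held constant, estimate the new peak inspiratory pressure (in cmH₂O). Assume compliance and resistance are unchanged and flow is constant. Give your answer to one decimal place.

31.0

Flow: 73 L/min ÷ 60 = 1.2167 L/s.
New flow: 38 L/min ÷ 60 = 0.6333 L/s.
PIP = Vt/C + R·V̇ + PEEP (constant-flow equation of motion).
Only the resistive term changes: ΔPIP = R × ΔV̇ = 18.9 × (0.6333 − 1.2167) = 18.9 × -0.5834 = -11.026 cmH2O.
Original PIP = 445/29.7 + 18.9×1.2167 + 4 = 41.979 cmH2O; new PIP = 41.979 + (-11.026) = 30.953 cmH2O.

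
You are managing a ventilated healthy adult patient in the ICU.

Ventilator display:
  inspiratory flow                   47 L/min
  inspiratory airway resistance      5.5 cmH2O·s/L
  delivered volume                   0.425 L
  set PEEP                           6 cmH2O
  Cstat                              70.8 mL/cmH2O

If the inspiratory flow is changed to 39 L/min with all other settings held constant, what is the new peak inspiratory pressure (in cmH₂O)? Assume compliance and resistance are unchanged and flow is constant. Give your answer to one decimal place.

Flow: 47 L/min ÷ 60 = 0.7833 L/s.
New flow: 39 L/min ÷ 60 = 0.65 L/s.
PIP = Vt/C + R·V̇ + PEEP (constant-flow equation of motion).
Only the resistive term changes: ΔPIP = R × ΔV̇ = 5.5 × (0.65 − 0.7833) = 5.5 × -0.1333 = -0.7332 cmH2O.
Original PIP = 425/70.8 + 5.5×0.7833 + 6 = 16.311 cmH2O; new PIP = 16.311 + (-0.7332) = 15.578 cmH2O.

15.6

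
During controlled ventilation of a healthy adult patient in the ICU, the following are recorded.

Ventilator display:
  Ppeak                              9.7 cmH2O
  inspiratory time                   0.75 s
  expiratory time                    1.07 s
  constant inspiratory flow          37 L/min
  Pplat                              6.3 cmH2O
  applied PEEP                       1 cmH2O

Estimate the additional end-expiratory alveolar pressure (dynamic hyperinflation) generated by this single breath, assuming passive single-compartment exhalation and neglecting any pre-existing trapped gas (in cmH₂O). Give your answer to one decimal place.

Flow: 37 L/min ÷ 60 = 0.6167 L/s.
Vt = flow × Ti = 0.6167 L/s × 0.75 s × 1000 mL/L = 462.53 mL.
R = (PIP − Pplat)/V̇ = (9.7 − 6.3) / 0.6167 = 3.4/0.6167 = 5.513 cmH2O·s/L.
C = Vt/(Pplat − PEEP) = 462.53 / (6.3 − 1) = 462.53/5.3 = 87.27 mL/cmH2O.
τ = R × C = 5.513 × 0.08727 L/cmH2O = 0.4811 s.
Fraction remaining = e^(−Te/τ) = e^(−1.07/0.4811) = 0.1082; trapped volume = 462.53 × 0.1082 = 50.046 mL.
Additional alveolar pressure from trapping ≈ V_trapped / C = 50.046 / 87.27 = 0.5735 cmH2O.

0.6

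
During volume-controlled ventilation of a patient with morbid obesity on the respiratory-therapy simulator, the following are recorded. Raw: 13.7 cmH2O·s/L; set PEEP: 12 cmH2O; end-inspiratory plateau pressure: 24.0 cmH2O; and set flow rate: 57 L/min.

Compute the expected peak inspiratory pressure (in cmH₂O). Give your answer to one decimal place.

Flow: 57 L/min ÷ 60 = 0.95 L/s.
PIP = Pplat + Raw × flow = 24.0 + 13.7 × 0.95 = 24.0 + 13.015 = 37.015 cmH2O.

37.0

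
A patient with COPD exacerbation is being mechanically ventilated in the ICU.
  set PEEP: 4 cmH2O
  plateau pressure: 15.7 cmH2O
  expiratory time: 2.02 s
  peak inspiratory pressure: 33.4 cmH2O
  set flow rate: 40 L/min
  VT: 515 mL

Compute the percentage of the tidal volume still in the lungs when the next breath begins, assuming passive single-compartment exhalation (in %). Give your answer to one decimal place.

Flow: 40 L/min ÷ 60 = 0.6667 L/s.
R = (PIP − Pplat)/V̇ = (33.4 − 15.7) / 0.6667 = 17.7/0.6667 = 26.549 cmH2O·s/L.
C = Vt/(Pplat − PEEP) = 515.0 / (15.7 − 4) = 515.0/11.7 = 44.017 mL/cmH2O.
τ = R × C = 26.549 × 0.04402 L/cmH2O = 1.169 s.
Fraction remaining at end-expiration = e^(−Te/τ) = e^(−2.02/1.169) = 0.1776 → 17.76%.

17.8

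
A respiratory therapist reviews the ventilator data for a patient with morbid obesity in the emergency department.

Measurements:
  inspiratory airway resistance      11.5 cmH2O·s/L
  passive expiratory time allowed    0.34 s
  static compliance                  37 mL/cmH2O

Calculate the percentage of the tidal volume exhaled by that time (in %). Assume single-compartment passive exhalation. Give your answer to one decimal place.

55.0

τ = R × C = 11.5 × 37 mL/cmH2O = 11.5 × 0.037 L/cmH2O = 0.4255 s.
Passive exhalation: V(t)/V₀ = e^(−t/τ) = e^(−0.34/0.4255) = 0.4498.
Fraction exhaled = 1 − 0.4498 = 0.5502 → 55.02%.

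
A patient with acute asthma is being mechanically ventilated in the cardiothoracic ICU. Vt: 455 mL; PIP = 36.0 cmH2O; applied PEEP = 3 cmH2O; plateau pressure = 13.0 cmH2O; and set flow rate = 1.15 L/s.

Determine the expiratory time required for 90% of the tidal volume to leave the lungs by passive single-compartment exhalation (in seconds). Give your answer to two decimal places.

R = (PIP − Pplat)/V̇ = (36.0 − 13.0) / 1.15 = 23.0/1.15 = 20.0 cmH2O·s/L.
C = Vt/(Pplat − PEEP) = 455.0 / (13.0 − 3) = 455.0/10.0 = 45.5 mL/cmH2O.
τ = R × C = 20.0 × 0.0455 L/cmH2O = 0.91 s.
t = −τ·ln(1 − 0.90) = −0.91·ln(0.1) = 2.095 s.

2.10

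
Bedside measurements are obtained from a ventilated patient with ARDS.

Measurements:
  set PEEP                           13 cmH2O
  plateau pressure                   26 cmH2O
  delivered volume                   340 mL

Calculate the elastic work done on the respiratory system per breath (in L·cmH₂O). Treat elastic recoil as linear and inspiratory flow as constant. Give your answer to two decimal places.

2.21

Elastic work ≈ ½ × (Pplat − PEEP) × Vt = 0.5 × (26 − 13) × 0.340 L = 0.5 × 13.0 × 0.340 = 2.21 L·cmH2O.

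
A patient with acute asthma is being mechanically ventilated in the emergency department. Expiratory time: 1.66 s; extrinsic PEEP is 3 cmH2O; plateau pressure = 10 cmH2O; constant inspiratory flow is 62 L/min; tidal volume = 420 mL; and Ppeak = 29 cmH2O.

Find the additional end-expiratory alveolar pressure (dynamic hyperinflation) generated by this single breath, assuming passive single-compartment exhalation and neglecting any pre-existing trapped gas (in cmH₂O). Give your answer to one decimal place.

Flow: 62 L/min ÷ 60 = 1.0333 L/s.
R = (PIP − Pplat)/V̇ = (29 − 10) / 1.0333 = 19.0/1.0333 = 18.388 cmH2O·s/L.
C = Vt/(Pplat − PEEP) = 420.0 / (10 − 3) = 420.0/7.0 = 60.0 mL/cmH2O.
τ = R × C = 18.388 × 0.06 L/cmH2O = 1.103 s.
Fraction remaining = e^(−Te/τ) = e^(−1.66/1.103) = 0.222; trapped volume = 420.0 × 0.222 = 93.24 mL.
Additional alveolar pressure from trapping ≈ V_trapped / C = 93.24 / 60.0 = 1.554 cmH2O.

1.6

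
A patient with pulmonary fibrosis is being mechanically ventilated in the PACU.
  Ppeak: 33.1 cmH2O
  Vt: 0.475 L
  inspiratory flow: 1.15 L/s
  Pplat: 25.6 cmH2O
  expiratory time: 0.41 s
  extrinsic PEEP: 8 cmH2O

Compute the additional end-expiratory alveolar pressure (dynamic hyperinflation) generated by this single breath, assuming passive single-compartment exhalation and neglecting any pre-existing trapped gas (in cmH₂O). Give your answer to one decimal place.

R = (PIP − Pplat)/V̇ = (33.1 − 25.6) / 1.15 = 7.5/1.15 = 6.522 cmH2O·s/L.
C = Vt/(Pplat − PEEP) = 475.0 / (25.6 − 8) = 475.0/17.6 = 26.989 mL/cmH2O.
τ = R × C = 6.522 × 0.02699 L/cmH2O = 0.176 s.
Fraction remaining = e^(−Te/τ) = e^(−0.41/0.176) = 0.09734; trapped volume = 475.0 × 0.09734 = 46.237 mL.
Additional alveolar pressure from trapping ≈ V_trapped / C = 46.237 / 26.989 = 1.713 cmH2O.

1.7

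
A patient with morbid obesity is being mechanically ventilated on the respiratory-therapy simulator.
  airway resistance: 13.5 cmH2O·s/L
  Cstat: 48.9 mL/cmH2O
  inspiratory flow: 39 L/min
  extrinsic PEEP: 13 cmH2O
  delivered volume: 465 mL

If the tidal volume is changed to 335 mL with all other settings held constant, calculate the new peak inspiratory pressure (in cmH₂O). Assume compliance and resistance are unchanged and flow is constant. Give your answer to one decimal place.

28.6

Flow: 39 L/min ÷ 60 = 0.65 L/s.
PIP = Vt/C + R·V̇ + PEEP (constant-flow equation of motion).
Only the elastic term changes: ΔPIP = ΔVt / C = (335 − 465) / 48.9 = -2.658 cmH2O.
Original PIP = 465/48.9 + 13.5×0.65 + 13 = 31.284 cmH2O; new PIP = 31.284 + (-2.658) = 28.626 cmH2O.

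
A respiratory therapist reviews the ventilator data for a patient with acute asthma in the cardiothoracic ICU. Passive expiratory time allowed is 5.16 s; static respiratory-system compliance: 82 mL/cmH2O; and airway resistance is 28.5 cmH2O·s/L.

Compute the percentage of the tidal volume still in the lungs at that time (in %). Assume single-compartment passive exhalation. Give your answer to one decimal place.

τ = R × C = 28.5 × 82 mL/cmH2O = 28.5 × 0.082 L/cmH2O = 2.337 s.
Passive exhalation: V(t)/V₀ = e^(−t/τ) = e^(−5.16/2.337) = 0.1099.
Fraction remaining = 0.1099 → 10.99%.

11.0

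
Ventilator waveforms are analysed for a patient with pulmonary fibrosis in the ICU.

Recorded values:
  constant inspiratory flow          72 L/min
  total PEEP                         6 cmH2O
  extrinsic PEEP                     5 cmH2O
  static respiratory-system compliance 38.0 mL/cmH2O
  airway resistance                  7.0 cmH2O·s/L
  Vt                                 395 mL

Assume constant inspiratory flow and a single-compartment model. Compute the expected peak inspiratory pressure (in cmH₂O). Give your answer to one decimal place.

Flow: 72 L/min ÷ 60 = 1.2 L/s.
Total PEEP = 6 cmH2O (set 5 + intrinsic 1); this is the baseline alveolar pressure.
Equation of motion (constant flow): PIP = Vt/C + R·V̇ + PEEP.
PIP = 395/38.0 + 7.0×1.2 + 6 = 10.395 + 8.4 + 6 = 24.795 cmH2O.

24.8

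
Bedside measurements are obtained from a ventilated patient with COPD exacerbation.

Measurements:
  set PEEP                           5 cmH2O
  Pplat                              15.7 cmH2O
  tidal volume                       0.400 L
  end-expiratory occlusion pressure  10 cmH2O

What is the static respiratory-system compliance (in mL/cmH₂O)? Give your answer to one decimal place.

70.2

End-expiratory occlusion gives total PEEP = 10 cmH2O (intrinsic PEEP = 10 − 5 = 5). Use total PEEP for the elastic gradient.
Cstat = Vt / (Pplat − PEEPtotal) = 400 / (15.7 − 10) = 400 / 5.7 = 70.175 mL/cmH2O.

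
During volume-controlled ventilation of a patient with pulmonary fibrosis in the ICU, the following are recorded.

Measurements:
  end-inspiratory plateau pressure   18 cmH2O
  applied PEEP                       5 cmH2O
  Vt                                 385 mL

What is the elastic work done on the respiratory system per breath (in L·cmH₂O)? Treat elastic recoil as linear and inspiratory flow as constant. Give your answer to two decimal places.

Elastic work ≈ ½ × (Pplat − PEEP) × Vt = 0.5 × (18 − 5) × 0.385 L = 0.5 × 13.0 × 0.385 = 2.503 L·cmH2O.

2.50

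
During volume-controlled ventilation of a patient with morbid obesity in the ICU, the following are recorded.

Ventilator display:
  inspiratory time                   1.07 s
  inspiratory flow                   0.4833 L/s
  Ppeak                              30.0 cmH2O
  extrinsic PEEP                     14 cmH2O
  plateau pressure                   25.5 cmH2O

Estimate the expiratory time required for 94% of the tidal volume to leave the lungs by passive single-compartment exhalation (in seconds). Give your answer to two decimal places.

Vt = flow × Ti = 0.4833 L/s × 1.07 s × 1000 mL/L = 517.13 mL.
R = (PIP − Pplat)/V̇ = (30.0 − 25.5) / 0.4833 = 4.5/0.4833 = 9.311 cmH2O·s/L.
C = Vt/(Pplat − PEEP) = 517.13 / (25.5 − 14) = 517.13/11.5 = 44.968 mL/cmH2O.
τ = R × C = 9.311 × 0.04497 L/cmH2O = 0.4187 s.
t = −τ·ln(1 − 0.94) = −0.4187·ln(0.06) = 1.178 s.

1.18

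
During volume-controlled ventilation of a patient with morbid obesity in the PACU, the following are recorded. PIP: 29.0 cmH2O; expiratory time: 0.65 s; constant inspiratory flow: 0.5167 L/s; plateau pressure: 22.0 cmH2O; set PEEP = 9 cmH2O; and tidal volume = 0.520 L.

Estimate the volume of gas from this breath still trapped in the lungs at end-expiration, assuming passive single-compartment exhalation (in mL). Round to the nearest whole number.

157

R = (PIP − Pplat)/V̇ = (29.0 − 22.0) / 0.5167 = 7.0/0.5167 = 13.548 cmH2O·s/L.
C = Vt/(Pplat − PEEP) = 520.0 / (22.0 − 9) = 520.0/13.0 = 40.0 mL/cmH2O.
τ = R × C = 13.548 × 0.04 L/cmH2O = 0.5419 s.
Fraction remaining = e^(−Te/τ) = e^(−0.65/0.5419) = 0.3013.
Trapped volume = 520.0 × 0.3013 = 156.68 mL.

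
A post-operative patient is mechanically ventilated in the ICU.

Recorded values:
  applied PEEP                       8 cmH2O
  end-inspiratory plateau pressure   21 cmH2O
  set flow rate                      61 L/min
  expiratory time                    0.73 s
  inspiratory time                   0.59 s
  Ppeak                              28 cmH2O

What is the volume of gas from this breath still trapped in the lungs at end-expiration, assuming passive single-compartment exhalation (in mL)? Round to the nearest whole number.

Flow: 61 L/min ÷ 60 = 1.0167 L/s.
Vt = flow × Ti = 1.0167 L/s × 0.59 s × 1000 mL/L = 599.85 mL.
R = (PIP − Pplat)/V̇ = (28 − 21) / 1.0167 = 7.0/1.0167 = 6.885 cmH2O·s/L.
C = Vt/(Pplat − PEEP) = 599.85 / (21 − 8) = 599.85/13.0 = 46.142 mL/cmH2O.
τ = R × C = 6.885 × 0.04614 L/cmH2O = 0.3177 s.
Fraction remaining = e^(−Te/τ) = e^(−0.73/0.3177) = 0.1005.
Trapped volume = 599.85 × 0.1005 = 60.285 mL.

60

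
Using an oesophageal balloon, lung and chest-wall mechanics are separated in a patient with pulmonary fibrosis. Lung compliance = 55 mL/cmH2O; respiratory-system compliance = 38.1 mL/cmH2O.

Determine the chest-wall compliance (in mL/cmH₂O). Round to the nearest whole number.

1/Ccw = 1/Crs − 1/CL.
1/Ccw = 1/38.1 − 1/55 = 0.008065.
Ccw = 123.99 mL/cmH2O.

124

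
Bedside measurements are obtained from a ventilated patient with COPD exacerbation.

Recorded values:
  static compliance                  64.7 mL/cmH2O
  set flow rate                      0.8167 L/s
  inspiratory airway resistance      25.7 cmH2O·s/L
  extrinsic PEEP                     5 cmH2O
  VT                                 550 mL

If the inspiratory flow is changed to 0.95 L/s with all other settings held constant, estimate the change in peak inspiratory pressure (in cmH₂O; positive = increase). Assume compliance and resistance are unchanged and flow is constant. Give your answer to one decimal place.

3.4

PIP = Vt/C + R·V̇ + PEEP (constant-flow equation of motion).
Only the resistive term changes: ΔPIP = R × ΔV̇ = 25.7 × (0.95 − 0.8167) = 25.7 × 0.1333 = 3.426 cmH2O.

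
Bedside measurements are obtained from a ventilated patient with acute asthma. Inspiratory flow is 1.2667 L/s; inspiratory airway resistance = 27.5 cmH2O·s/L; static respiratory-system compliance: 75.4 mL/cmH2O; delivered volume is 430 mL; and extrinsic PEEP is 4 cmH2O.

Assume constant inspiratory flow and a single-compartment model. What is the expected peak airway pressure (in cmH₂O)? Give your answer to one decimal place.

Equation of motion (constant flow): PIP = Vt/C + R·V̇ + PEEP.
PIP = 430/75.4 + 27.5×1.2667 + 4 = 5.703 + 34.834 + 4 = 44.537 cmH2O.

44.5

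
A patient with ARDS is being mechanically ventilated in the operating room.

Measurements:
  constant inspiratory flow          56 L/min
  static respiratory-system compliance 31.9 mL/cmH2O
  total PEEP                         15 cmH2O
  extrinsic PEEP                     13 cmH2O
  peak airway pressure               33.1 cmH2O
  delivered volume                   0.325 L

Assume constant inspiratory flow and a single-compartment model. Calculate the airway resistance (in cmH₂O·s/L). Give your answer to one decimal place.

8.5

Flow: 56 L/min ÷ 60 = 0.9333 L/s.
Total PEEP = 15 cmH2O (set 13 + intrinsic 2); this is the baseline alveolar pressure.
Equation of motion (constant flow): PIP = Vt/C + R·V̇ + PEEP.
R·V̇ = PIP − Vt/C − PEEP = 33.1 − 325/31.9 − 15 = 33.1 − 10.188 − 15 = 7.912 cmH2O.
R = 7.912 / 0.9333 = 8.477 cmH2O·s/L.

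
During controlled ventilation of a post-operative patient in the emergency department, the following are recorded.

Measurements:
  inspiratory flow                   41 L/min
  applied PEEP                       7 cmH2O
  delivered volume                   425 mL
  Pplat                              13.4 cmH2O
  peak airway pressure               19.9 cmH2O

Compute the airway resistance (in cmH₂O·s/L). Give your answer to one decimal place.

9.5

Flow: 41 L/min ÷ 60 = 0.6833 L/s.
Raw = (PIP − Pplat) / flow = (19.9 − 13.4) / 0.6833 = 6.5 / 0.6833 = 9.513 cmH2O·s/L.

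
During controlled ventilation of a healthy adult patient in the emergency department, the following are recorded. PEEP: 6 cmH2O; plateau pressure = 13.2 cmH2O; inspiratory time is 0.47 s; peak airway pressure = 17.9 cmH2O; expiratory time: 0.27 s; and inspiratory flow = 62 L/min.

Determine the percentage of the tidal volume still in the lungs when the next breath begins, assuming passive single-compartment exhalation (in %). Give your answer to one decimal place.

Flow: 62 L/min ÷ 60 = 1.0333 L/s.
Vt = flow × Ti = 1.0333 L/s × 0.47 s × 1000 mL/L = 485.65 mL.
R = (PIP − Pplat)/V̇ = (17.9 − 13.2) / 1.0333 = 4.7/1.0333 = 4.549 cmH2O·s/L.
C = Vt/(Pplat − PEEP) = 485.65 / (13.2 − 6) = 485.65/7.2 = 67.451 mL/cmH2O.
τ = R × C = 4.549 × 0.06745 L/cmH2O = 0.3068 s.
Fraction remaining at end-expiration = e^(−Te/τ) = e^(−0.27/0.3068) = 0.4148 → 41.48%.

41.5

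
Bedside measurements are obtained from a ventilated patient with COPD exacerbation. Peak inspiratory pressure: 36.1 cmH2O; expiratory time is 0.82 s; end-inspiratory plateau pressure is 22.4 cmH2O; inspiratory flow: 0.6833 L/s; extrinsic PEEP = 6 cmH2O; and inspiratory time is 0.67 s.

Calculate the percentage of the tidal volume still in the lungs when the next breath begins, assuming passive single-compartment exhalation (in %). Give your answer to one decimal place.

Vt = flow × Ti = 0.6833 L/s × 0.67 s × 1000 mL/L = 457.81 mL.
R = (PIP − Pplat)/V̇ = (36.1 − 22.4) / 0.6833 = 13.7/0.6833 = 20.05 cmH2O·s/L.
C = Vt/(Pplat − PEEP) = 457.81 / (22.4 − 6) = 457.81/16.4 = 27.915 mL/cmH2O.
τ = R × C = 20.05 × 0.02792 L/cmH2O = 0.5598 s.
Fraction remaining at end-expiration = e^(−Te/τ) = e^(−0.82/0.5598) = 0.2311 → 23.11%.

23.1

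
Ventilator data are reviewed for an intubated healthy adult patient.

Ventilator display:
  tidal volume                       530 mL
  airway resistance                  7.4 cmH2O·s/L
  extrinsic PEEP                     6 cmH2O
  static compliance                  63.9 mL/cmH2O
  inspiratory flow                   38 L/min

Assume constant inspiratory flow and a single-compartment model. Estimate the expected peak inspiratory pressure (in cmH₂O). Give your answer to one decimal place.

Flow: 38 L/min ÷ 60 = 0.6333 L/s.
Equation of motion (constant flow): PIP = Vt/C + R·V̇ + PEEP.
PIP = 530/63.9 + 7.4×0.6333 + 6 = 8.294 + 4.686 + 6 = 18.98 cmH2O.

19.0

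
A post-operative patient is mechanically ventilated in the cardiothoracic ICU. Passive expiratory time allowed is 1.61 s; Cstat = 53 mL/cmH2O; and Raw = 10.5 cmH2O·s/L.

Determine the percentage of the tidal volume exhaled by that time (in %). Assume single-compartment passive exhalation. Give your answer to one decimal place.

94.5

τ = R × C = 10.5 × 53 mL/cmH2O = 10.5 × 0.053 L/cmH2O = 0.5565 s.
Passive exhalation: V(t)/V₀ = e^(−t/τ) = e^(−1.61/0.5565) = 0.05541.
Fraction exhaled = 1 − 0.05541 = 0.9446 → 94.46%.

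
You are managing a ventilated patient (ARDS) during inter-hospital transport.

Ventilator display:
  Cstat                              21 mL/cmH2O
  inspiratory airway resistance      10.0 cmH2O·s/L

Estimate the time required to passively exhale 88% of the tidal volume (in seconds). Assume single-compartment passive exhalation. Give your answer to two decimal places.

τ = R × C = 10.0 × 21 mL/cmH2O = 10.0 × 0.021 L/cmH2O = 0.21 s.
Exhaled fraction f = 1 − e^(−t/τ) → t = −τ·ln(1 − f) = −0.21·ln(0.12) = 0.4453 s.

0.45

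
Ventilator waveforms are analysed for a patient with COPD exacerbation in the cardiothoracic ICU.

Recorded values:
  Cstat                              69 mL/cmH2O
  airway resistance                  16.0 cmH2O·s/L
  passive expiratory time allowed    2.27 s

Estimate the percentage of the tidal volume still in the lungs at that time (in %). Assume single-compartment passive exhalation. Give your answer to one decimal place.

τ = R × C = 16.0 × 69 mL/cmH2O = 16.0 × 0.069 L/cmH2O = 1.104 s.
Passive exhalation: V(t)/V₀ = e^(−t/τ) = e^(−2.27/1.104) = 0.1279.
Fraction remaining = 0.1279 → 12.79%.

12.8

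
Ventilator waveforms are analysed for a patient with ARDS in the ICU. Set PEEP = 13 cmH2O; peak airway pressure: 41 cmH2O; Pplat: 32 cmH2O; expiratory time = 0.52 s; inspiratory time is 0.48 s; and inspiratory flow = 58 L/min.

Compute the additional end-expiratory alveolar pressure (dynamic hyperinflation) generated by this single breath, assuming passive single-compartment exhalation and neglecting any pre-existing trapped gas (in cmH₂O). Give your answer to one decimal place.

Flow: 58 L/min ÷ 60 = 0.9667 L/s.
Vt = flow × Ti = 0.9667 L/s × 0.48 s × 1000 mL/L = 464.02 mL.
R = (PIP − Pplat)/V̇ = (41 − 32) / 0.9667 = 9.0/0.9667 = 9.31 cmH2O·s/L.
C = Vt/(Pplat − PEEP) = 464.02 / (32 − 13) = 464.02/19.0 = 24.422 mL/cmH2O.
τ = R × C = 9.31 × 0.02442 L/cmH2O = 0.2274 s.
Fraction remaining = e^(−Te/τ) = e^(−0.52/0.2274) = 0.1016; trapped volume = 464.02 × 0.1016 = 47.144 mL.
Additional alveolar pressure from trapping ≈ V_trapped / C = 47.144 / 24.422 = 1.93 cmH2O.

1.9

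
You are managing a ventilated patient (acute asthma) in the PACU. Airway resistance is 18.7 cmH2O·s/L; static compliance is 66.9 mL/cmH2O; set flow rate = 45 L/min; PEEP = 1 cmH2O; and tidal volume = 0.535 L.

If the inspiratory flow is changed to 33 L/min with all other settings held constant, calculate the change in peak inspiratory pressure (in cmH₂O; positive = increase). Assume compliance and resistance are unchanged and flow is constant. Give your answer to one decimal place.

-3.7

Flow: 45 L/min ÷ 60 = 0.75 L/s.
New flow: 33 L/min ÷ 60 = 0.55 L/s.
PIP = Vt/C + R·V̇ + PEEP (constant-flow equation of motion).
Only the resistive term changes: ΔPIP = R × ΔV̇ = 18.7 × (0.55 − 0.75) = 18.7 × -0.2 = -3.74 cmH2O.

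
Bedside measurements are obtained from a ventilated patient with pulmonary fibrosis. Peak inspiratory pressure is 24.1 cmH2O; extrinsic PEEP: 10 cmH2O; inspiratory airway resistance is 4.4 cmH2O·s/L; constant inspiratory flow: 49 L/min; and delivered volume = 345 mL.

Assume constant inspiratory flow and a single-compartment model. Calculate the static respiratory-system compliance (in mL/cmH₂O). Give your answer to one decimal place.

Flow: 49 L/min ÷ 60 = 0.8167 L/s.
Equation of motion (constant flow): PIP = Vt/C + R·V̇ + PEEP.
Vt/C = PIP − R·V̇ − PEEP = 24.1 − 4.4×0.8167 − 10 = 24.1 − 3.593 − 10 = 10.507 cmH2O.
C = Vt / 10.507 = 345 / 10.507 = 32.835 mL/cmH2O.

32.8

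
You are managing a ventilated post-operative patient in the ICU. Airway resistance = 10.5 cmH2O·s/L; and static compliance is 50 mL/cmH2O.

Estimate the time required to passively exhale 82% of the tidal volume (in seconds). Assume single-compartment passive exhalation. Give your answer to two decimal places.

0.90

τ = R × C = 10.5 × 50 mL/cmH2O = 10.5 × 0.050 L/cmH2O = 0.525 s.
Exhaled fraction f = 1 − e^(−t/τ) → t = −τ·ln(1 − f) = −0.525·ln(0.18) = 0.9003 s.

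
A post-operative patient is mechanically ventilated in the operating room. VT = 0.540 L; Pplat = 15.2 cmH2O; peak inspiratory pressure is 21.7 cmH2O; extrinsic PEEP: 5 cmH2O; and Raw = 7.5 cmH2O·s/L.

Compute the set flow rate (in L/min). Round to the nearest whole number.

52

flow = (PIP − Pplat) / Raw = (21.7 − 15.2) / 7.5 = 0.8667 L/s × 60 = 52.002 L/min.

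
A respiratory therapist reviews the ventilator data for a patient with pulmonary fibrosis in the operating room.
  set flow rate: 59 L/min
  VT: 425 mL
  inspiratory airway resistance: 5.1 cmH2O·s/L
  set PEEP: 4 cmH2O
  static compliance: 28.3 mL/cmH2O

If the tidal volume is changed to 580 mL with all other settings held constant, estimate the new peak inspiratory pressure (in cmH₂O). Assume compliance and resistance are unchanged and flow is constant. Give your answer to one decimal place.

Flow: 59 L/min ÷ 60 = 0.9833 L/s.
PIP = Vt/C + R·V̇ + PEEP (constant-flow equation of motion).
Only the elastic term changes: ΔPIP = ΔVt / C = (580 − 425) / 28.3 = 5.477 cmH2O.
Original PIP = 425/28.3 + 5.1×0.9833 + 4 = 24.032 cmH2O; new PIP = 24.032 + (5.477) = 29.509 cmH2O.

29.5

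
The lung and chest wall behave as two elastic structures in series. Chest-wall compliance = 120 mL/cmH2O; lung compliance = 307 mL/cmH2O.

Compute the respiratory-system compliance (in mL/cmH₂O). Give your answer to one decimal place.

86.3

Lung and chest wall are elastances in series: 1/Crs = 1/CL + 1/Ccw.
1/Crs = 1/307 + 1/120 = 0.01159.
Crs = 86.281 mL/cmH2O.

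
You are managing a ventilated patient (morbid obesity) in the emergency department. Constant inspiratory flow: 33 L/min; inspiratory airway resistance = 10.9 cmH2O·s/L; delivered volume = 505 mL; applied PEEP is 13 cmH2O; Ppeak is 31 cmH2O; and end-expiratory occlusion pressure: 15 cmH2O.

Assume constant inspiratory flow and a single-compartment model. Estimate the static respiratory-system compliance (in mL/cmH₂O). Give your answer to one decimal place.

Flow: 33 L/min ÷ 60 = 0.55 L/s.
Total PEEP = 15 cmH2O (set 13 + intrinsic 2); this is the baseline alveolar pressure.
Equation of motion (constant flow): PIP = Vt/C + R·V̇ + PEEP.
Vt/C = PIP − R·V̇ − PEEP = 31 − 10.9×0.55 − 15 = 31 − 5.995 − 15 = 10.005 cmH2O.
C = Vt / 10.005 = 505 / 10.005 = 50.475 mL/cmH2O.

50.5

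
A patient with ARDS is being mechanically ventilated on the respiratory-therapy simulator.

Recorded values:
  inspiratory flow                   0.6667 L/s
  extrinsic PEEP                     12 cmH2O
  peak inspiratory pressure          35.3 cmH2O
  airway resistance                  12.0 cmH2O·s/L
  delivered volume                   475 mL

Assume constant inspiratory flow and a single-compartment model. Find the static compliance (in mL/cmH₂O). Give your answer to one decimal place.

Equation of motion (constant flow): PIP = Vt/C + R·V̇ + PEEP.
Vt/C = PIP − R·V̇ − PEEP = 35.3 − 12.0×0.6667 − 12 = 35.3 − 8.0 − 12 = 15.3 cmH2O.
C = Vt / 15.3 = 475 / 15.3 = 31.046 mL/cmH2O.

31.0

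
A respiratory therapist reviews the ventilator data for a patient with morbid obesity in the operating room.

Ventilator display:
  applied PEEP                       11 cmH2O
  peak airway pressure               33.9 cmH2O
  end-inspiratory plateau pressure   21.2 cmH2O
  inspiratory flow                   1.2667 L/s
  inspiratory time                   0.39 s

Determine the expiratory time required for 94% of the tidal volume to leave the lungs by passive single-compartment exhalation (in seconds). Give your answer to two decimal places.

1.37

Vt = flow × Ti = 1.2667 L/s × 0.39 s × 1000 mL/L = 494.01 mL.
R = (PIP − Pplat)/V̇ = (33.9 − 21.2) / 1.2667 = 12.7/1.2667 = 10.026 cmH2O·s/L.
C = Vt/(Pplat − PEEP) = 494.01 / (21.2 − 11) = 494.01/10.2 = 48.432 mL/cmH2O.
τ = R × C = 10.026 × 0.04843 L/cmH2O = 0.4856 s.
t = −τ·ln(1 − 0.94) = −0.4856·ln(0.06) = 1.366 s.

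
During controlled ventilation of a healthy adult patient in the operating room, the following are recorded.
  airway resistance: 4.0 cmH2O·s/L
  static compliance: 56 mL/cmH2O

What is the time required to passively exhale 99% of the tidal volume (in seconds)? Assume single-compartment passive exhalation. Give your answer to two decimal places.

τ = R × C = 4.0 × 56 mL/cmH2O = 4.0 × 0.056 L/cmH2O = 0.224 s.
Exhaled fraction f = 1 − e^(−t/τ) → t = −τ·ln(1 − f) = −0.224·ln(0.01) = 1.032 s.

1.03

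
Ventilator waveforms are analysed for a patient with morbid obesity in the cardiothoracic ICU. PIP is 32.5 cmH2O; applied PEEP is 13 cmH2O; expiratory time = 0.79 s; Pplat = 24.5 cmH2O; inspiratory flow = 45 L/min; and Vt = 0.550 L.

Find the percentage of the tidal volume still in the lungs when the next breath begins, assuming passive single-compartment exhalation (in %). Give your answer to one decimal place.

Flow: 45 L/min ÷ 60 = 0.75 L/s.
R = (PIP − Pplat)/V̇ = (32.5 − 24.5) / 0.75 = 8.0/0.75 = 10.667 cmH2O·s/L.
C = Vt/(Pplat − PEEP) = 550.0 / (24.5 − 13) = 550.0/11.5 = 47.826 mL/cmH2O.
τ = R × C = 10.667 × 0.04783 L/cmH2O = 0.5102 s.
Fraction remaining at end-expiration = e^(−Te/τ) = e^(−0.79/0.5102) = 0.2126 → 21.26%.

21.3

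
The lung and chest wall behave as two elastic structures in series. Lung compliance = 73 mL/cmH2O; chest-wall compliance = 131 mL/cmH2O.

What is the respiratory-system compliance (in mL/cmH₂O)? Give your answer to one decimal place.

46.9

Lung and chest wall are elastances in series: 1/Crs = 1/CL + 1/Ccw.
1/Crs = 1/73 + 1/131 = 0.02133.
Crs = 46.882 mL/cmH2O.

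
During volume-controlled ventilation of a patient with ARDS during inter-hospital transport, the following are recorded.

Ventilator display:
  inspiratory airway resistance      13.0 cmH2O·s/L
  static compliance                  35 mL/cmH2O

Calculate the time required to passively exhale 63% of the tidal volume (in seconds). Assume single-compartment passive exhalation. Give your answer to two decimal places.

0.45

τ = R × C = 13.0 × 35 mL/cmH2O = 13.0 × 0.035 L/cmH2O = 0.455 s.
Exhaled fraction f = 1 − e^(−t/τ) → t = −τ·ln(1 − f) = −0.455·ln(0.37) = 0.4524 s.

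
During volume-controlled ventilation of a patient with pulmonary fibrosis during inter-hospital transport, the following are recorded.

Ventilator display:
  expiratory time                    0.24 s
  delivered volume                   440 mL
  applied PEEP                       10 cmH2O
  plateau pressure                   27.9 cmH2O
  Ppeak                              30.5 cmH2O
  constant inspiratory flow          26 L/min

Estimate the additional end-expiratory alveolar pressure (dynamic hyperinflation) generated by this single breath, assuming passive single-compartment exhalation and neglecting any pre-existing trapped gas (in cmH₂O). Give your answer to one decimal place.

Flow: 26 L/min ÷ 60 = 0.4333 L/s.
R = (PIP − Pplat)/V̇ = (30.5 − 27.9) / 0.4333 = 2.6/0.4333 = 6.0 cmH2O·s/L.
C = Vt/(Pplat − PEEP) = 440.0 / (27.9 − 10) = 440.0/17.9 = 24.581 mL/cmH2O.
τ = R × C = 6.0 × 0.02458 L/cmH2O = 0.1475 s.
Fraction remaining = e^(−Te/τ) = e^(−0.24/0.1475) = 0.1965; trapped volume = 440.0 × 0.1965 = 86.46 mL.
Additional alveolar pressure from trapping ≈ V_trapped / C = 86.46 / 24.581 = 3.517 cmH2O.

3.5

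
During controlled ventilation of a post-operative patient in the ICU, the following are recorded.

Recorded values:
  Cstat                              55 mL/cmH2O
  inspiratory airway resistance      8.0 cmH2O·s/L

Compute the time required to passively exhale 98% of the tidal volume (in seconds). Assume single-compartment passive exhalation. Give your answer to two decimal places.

τ = R × C = 8.0 × 55 mL/cmH2O = 8.0 × 0.055 L/cmH2O = 0.44 s.
Exhaled fraction f = 1 − e^(−t/τ) → t = −τ·ln(1 − f) = −0.44·ln(0.02) = 1.721 s.

1.72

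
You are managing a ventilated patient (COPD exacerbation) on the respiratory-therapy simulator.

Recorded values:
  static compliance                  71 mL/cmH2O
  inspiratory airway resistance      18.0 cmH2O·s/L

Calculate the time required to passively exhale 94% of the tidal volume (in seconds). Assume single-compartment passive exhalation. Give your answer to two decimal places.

3.60

τ = R × C = 18.0 × 71 mL/cmH2O = 18.0 × 0.071 L/cmH2O = 1.278 s.
Exhaled fraction f = 1 − e^(−t/τ) → t = −τ·ln(1 − f) = −1.278·ln(0.06) = 3.596 s.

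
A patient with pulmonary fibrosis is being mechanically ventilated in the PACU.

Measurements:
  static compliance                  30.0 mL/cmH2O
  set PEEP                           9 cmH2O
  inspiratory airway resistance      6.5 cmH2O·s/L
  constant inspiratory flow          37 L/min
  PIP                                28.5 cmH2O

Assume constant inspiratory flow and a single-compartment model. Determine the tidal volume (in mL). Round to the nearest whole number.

Flow: 37 L/min ÷ 60 = 0.6167 L/s.
Equation of motion (constant flow): PIP = Vt/C + R·V̇ + PEEP.
Vt/C = PIP − R·V̇ − PEEP = 28.5 − 4.009 − 9 = 15.491 cmH2O.
Vt = C × 15.491 = 30.0 × 15.491 = 464.73 mL.

465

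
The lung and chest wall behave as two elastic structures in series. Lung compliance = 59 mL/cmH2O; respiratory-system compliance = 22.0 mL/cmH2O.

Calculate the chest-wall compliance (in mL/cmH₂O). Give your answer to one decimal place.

1/Ccw = 1/Crs − 1/CL.
1/Ccw = 1/22.0 − 1/59 = 0.02851.
Ccw = 35.075 mL/cmH2O.

35.1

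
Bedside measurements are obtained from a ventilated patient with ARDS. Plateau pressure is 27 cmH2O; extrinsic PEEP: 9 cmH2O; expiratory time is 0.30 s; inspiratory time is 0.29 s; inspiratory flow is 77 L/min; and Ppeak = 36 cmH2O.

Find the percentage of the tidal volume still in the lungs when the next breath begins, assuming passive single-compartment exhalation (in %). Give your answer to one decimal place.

Flow: 77 L/min ÷ 60 = 1.2833 L/s.
Vt = flow × Ti = 1.2833 L/s × 0.29 s × 1000 mL/L = 372.16 mL.
R = (PIP − Pplat)/V̇ = (36 − 27) / 1.2833 = 9.0/1.2833 = 7.013 cmH2O·s/L.
C = Vt/(Pplat − PEEP) = 372.16 / (27 − 9) = 372.16/18.0 = 20.676 mL/cmH2O.
τ = R × C = 7.013 × 0.02068 L/cmH2O = 0.145 s.
Fraction remaining at end-expiration = e^(−Te/τ) = e^(−0.30/0.145) = 0.1263 → 12.63%.

12.6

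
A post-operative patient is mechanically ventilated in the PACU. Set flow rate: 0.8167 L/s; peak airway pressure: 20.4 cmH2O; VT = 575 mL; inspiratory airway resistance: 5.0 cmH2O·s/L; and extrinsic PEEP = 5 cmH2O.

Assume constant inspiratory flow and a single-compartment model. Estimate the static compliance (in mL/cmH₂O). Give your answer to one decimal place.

Equation of motion (constant flow): PIP = Vt/C + R·V̇ + PEEP.
Vt/C = PIP − R·V̇ − PEEP = 20.4 − 5.0×0.8167 − 5 = 20.4 − 4.084 − 5 = 11.316 cmH2O.
C = Vt / 11.316 = 575 / 11.316 = 50.813 mL/cmH2O.

50.8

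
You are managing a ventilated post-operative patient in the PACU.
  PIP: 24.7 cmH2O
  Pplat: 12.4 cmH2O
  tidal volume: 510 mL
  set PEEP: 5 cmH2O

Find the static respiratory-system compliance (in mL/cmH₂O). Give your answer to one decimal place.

Cstat = Vt / (Pplat − PEEP) = 510 / (12.4 − 5) = 510 / 7.4 = 68.919 mL/cmH2O.

68.9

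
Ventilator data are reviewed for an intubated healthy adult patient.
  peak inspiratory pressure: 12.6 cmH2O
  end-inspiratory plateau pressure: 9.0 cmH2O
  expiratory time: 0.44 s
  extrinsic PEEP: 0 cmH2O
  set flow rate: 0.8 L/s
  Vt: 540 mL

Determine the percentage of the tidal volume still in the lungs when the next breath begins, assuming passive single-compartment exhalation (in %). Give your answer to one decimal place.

R = (PIP − Pplat)/V̇ = (12.6 − 9.0) / 0.8 = 3.6/0.8 = 4.5 cmH2O·s/L.
C = Vt/(Pplat − PEEP) = 540.0 / (9.0 − 0) = 540.0/9.0 = 60.0 mL/cmH2O.
τ = R × C = 4.5 × 0.06 L/cmH2O = 0.27 s.
Fraction remaining at end-expiration = e^(−Te/τ) = e^(−0.44/0.27) = 0.196 → 19.6%.

19.6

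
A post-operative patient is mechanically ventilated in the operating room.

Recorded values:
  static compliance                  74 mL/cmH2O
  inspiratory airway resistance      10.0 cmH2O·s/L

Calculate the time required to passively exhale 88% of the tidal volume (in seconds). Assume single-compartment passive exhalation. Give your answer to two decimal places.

τ = R × C = 10.0 × 74 mL/cmH2O = 10.0 × 0.074 L/cmH2O = 0.74 s.
Exhaled fraction f = 1 − e^(−t/τ) → t = −τ·ln(1 − f) = −0.74·ln(0.12) = 1.569 s.

1.57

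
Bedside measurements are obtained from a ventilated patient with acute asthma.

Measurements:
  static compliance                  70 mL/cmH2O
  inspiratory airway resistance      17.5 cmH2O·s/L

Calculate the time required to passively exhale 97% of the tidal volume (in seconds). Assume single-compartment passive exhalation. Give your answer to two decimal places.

4.30

τ = R × C = 17.5 × 70 mL/cmH2O = 17.5 × 0.070 L/cmH2O = 1.225 s.
Exhaled fraction f = 1 − e^(−t/τ) → t = −τ·ln(1 − f) = −1.225·ln(0.03) = 4.296 s.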